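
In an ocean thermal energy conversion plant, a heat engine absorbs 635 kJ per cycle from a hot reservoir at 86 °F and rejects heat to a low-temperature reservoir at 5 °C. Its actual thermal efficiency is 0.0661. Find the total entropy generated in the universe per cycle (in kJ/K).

T_H = 86 °F → (86 − 32) × 5/9 = 30.00 °C = 303.15 K.
T_C = 5 °C → 5 + 273.15 = 278.15 K.
W = η·Q_H = 0.0661 × 635 = 41.97 kJ, so Q_C = Q_H − W = 593.0 kJ.
Entropy balance on the reservoirs: −Q_H/T_H = -2.095 kJ/K, +Q_C/T_C = 2.132 kJ/K.
ΔS_univ = −Q_H/T_H + Q_C/T_C = 0.0374 kJ/K (> 0, since η = 0.0661 < η_Carnot = 0.082).

ΔS_univ ≈ 0.0374 kJ/K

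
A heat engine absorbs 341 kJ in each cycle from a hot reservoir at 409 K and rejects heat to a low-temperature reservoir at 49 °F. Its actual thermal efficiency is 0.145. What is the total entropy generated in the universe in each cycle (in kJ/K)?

T_C = 49 °F → (49 − 32) × 5/9 = 9.44 °C = 282.59 K.
W = η·Q_H = 0.145 × 341 = 49.44 kJ, so Q_C = Q_H − W = 291.6 kJ.
The hot reservoir loses entropy Q_H/T_H = 341/409.00 = 0.8337 kJ/K; the cold reservoir gains Q_C/T_C = 291.6/282.59 = 1.032 kJ/K.
ΔS_univ = −Q_H/T_H + Q_C/T_C = 0.198 kJ/K (> 0, since η = 0.145 < η_Carnot = 0.309).

ΔS_univ ≈ 0.198 kJ/K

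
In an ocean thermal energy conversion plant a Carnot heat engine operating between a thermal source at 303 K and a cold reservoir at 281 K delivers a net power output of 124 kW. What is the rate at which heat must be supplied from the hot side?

Q̇_H ≈ 1708 kW

For a reversible engine, η = 1 − T_C/T_H = 1 − 281.00/303.00 = 0.0726.
Q_H = W/η = 124/0.0726 = 1708 kW.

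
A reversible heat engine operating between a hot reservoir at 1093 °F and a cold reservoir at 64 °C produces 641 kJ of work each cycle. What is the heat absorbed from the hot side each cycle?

T_H = 1093 °F → (1093 − 32) × 5/9 = 589.44 °C = 862.59 K.
T_C = 64 °C → 64 + 273.15 = 337.15 K.
η_rev = 1 − T_C/T_H = 1 − 337.15/862.59 = 0.6091.
Q_H = W/η = 641/0.6091 = 1050 kJ.

Q_H ≈ 1050 kJ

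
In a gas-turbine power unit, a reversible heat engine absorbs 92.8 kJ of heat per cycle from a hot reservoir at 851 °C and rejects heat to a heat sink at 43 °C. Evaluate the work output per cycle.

W ≈ 66.70 kJ

T_H = 851 °C → 851 + 273.15 = 1124.15 K.
T_C = 43 °C → 43 + 273.15 = 316.15 K.
η_rev = 1 − T_C/T_H = 1 − 316.15/1124.15 = 0.7188.
W = η·Q_H = 0.7188 × 92.8 = 66.70 kJ.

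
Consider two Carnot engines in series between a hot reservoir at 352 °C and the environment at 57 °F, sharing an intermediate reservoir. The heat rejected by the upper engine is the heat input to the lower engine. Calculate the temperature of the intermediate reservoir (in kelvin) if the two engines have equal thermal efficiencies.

T_H = 352 °C → 352 + 273.15 = 625.15 K.
T_C = 57 °F → (57 − 32) × 5/9 = 13.89 °C = 287.04 K.
Equal efficiencies require 1 − T_m/T_H = 1 − T_C/T_m, i.e. T_m/T_H = T_C/T_m, so T_m = √(T_H·T_C) = √(625.15 × 287.04) = 424 K.

T_m ≈ 424 K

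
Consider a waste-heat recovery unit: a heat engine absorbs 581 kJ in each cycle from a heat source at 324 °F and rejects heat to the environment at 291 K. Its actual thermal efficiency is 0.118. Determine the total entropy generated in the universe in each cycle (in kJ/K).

T_H = 324 °F → (324 − 32) × 5/9 = 162.22 °C = 435.37 K.
W = η·Q_H = 0.118 × 581 = 68.56 kJ, so Q_C = Q_H − W = 512.4 kJ.
Entropy balance on the reservoirs: −Q_H/T_H = -1.334 kJ/K, +Q_C/T_C = 1.761 kJ/K.
ΔS_univ = −Q_H/T_H + Q_C/T_C = 0.426 kJ/K (> 0, since η = 0.118 < η_Carnot = 0.332).

ΔS_univ ≈ 0.426 kJ/K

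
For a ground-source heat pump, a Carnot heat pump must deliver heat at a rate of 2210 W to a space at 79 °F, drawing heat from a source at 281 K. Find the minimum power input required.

Ẇ_in ≈ 135 W

T_H = 79 °F → (79 − 32) × 5/9 = 26.11 °C = 299.26 K.
COP_HP = T_H/(T_H − T_C) = 299.26/18.26 = 16.3879.
W = Q_H/COP_HP = 2210/16.3879 = 135 W.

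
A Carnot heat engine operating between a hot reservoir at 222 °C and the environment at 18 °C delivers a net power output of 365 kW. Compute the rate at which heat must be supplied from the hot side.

T_H = 222 °C → 222 + 273.15 = 495.15 K.
T_C = 18 °C → 18 + 273.15 = 291.15 K.
η_rev = 1 − T_C/T_H = 1 − 291.15/495.15 = 0.4120.
Q_H = W/η = 365/0.4120 = 885.9 kW.

Q̇_H ≈ 885.9 kW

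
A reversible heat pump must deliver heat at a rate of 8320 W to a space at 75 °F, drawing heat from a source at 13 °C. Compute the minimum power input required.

T_H = 75 °F → (75 − 32) × 5/9 = 23.89 °C = 297.04 K.
T_C = 13 °C → 13 + 273.15 = 286.15 K.
Reversible heating COP: COP_HP = T_H/(T_H − T_C) = 297.04/10.89 = 27.2791.
W = Q_H/COP_HP = 8320/27.2791 = 305 W.

Ẇ_in ≈ 305 W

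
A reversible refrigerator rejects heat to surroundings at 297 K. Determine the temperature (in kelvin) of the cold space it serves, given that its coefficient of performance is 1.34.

T_C ≈ 170 K

COP_R = T_C/(T_H − T_C) ⇒ T_C = T_H·COP_R/(1 + COP_R) = 297.00 × 1.34/(1 + 1.34) = 170 K.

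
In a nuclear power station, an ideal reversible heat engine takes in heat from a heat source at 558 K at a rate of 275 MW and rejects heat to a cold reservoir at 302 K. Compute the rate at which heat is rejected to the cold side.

Q̇_C ≈ 149 MW

The Carnot efficiency is η = 1 − T_C/T_H = 1 − 302.00/558.00 = 0.4588.
For a reversible cycle Q_C/Q_H = T_C/T_H, so Q_C = 275 × 302.00/558.00 = 149 MW.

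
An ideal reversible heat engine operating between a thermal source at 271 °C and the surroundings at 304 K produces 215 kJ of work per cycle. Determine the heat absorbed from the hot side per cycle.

T_H = 271 °C → 271 + 273.15 = 544.15 K.
η_rev = 1 − T_C/T_H = 1 − 304.00/544.15 = 0.4413.
Q_H = W/η = 215/0.4413 = 487 kJ.

Q_H ≈ 487 kJ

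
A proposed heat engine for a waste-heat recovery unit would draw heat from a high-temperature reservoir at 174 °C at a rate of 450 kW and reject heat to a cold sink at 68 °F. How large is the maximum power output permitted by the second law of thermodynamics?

T_H = 174 °C → 174 + 273.15 = 447.15 K.
T_C = 68 °F → (68 − 32) × 5/9 = 20.00 °C = 293.15 K.
The second-law ceiling is the Carnot efficiency, η_max = 1 − T_C/T_H = 1 − 293.15/447.15 = 0.3444.
W_max = η_max · Q_H = 0.3444 × 450 = 155 kW.

Ẇ_max ≈ 155 kW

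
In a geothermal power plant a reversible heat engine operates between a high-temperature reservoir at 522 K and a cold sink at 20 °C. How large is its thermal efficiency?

T_C = 20 °C → 20 + 273.15 = 293.15 K.
η_rev = 1 − T_C/T_H = 1 − 293.15/522.00 = 0.438.

η ≈ 0.438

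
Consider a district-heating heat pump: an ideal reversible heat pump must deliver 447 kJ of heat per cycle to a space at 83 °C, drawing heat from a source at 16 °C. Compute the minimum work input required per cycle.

W_in ≈ 84.1 kJ

T_H = 83 °C → 83 + 273.15 = 356.15 K.
T_C = 16 °C → 16 + 273.15 = 289.15 K.
For a reversible heat pump, COP_HP = T_H/(T_H − T_C) = 356.15/67.00 = 5.3157.
W = Q_H/COP_HP = 447/5.3157 = 84.1 kJ.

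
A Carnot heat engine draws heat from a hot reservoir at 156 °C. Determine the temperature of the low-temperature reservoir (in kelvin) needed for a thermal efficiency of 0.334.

T_C ≈ 286 K

T_H = 156 °C → 156 + 273.15 = 429.15 K.
From η = 1 − T_C/T_H, T_C = T_H·(1 − η) = 429.15 × (1 − 0.334) = 286 K.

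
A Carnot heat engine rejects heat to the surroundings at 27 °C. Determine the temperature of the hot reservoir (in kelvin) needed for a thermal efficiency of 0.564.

T_H ≈ 688.4 K

T_C = 27 °C → 27 + 273.15 = 300.15 K.
From η = 1 − T_C/T_H, solving for T_H gives T_H = T_C/(1 − η) = 300.15/(1 − 0.564) = 688.4 K.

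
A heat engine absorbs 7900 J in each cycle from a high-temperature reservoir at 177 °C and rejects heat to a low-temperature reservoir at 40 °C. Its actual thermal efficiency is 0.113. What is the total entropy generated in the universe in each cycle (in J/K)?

ΔS_univ ≈ 4.83 J/K

T_H = 177 °C → 177 + 273.15 = 450.15 K.
T_C = 40 °C → 40 + 273.15 = 313.15 K.
W = η·Q_H = 0.113 × 7900 = 892.7 J, so Q_C = Q_H − W = 7007 J.
Entropy balance on the reservoirs: −Q_H/T_H = -17.55 J/K, +Q_C/T_C = 22.38 J/K.
ΔS_univ = −Q_H/T_H + Q_C/T_C = 4.83 J/K (> 0, since η = 0.113 < η_Carnot = 0.304).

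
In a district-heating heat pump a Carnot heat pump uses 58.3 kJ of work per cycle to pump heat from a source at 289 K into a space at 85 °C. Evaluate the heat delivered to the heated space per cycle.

Q_H ≈ 302.0 kJ

T_H = 85 °C → 85 + 273.15 = 358.15 K.
The Carnot heat-pump COP is COP_HP = T_H/(T_H − T_C) = 358.15/69.15 = 5.1793.
Q_H = COP_HP · W = 5.1793 × 58.3 = 302.0 kJ.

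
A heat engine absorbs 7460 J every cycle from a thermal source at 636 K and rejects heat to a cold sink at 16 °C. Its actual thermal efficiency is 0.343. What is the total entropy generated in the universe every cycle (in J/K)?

T_C = 16 °C → 16 + 273.15 = 289.15 K.
W = η·Q_H = 0.343 × 7460 = 2559 J, so Q_C = Q_H − W = 4901 J.
Reservoir entropy changes: ΔS_H = −Q_H/T_H = −7460/636.00 = -11.73 J/K and ΔS_C = +Q_C/T_C = 4901/289.15 = 16.95 J/K.
ΔS_univ = −Q_H/T_H + Q_C/T_C = 5.221 J/K (> 0, since η = 0.343 < η_Carnot = 0.545).

ΔS_univ ≈ 5.221 J/K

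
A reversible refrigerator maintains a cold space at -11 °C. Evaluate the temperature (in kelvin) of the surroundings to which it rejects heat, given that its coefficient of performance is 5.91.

T_C = -11 °C → -11 + 273.15 = 262.15 K.
COP_R = T_C/(T_H − T_C) ⇒ T_H = T_C·(1 + 1/COP_R) = 262.15 × (1 + 1/5.91) = 307 K.

T_H ≈ 307 K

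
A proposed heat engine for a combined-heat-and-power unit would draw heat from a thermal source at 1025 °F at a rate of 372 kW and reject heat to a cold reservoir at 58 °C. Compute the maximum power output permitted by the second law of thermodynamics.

Ẇ_max ≈ 222.6 kW

T_H = 1025 °F → (1025 − 32) × 5/9 = 551.67 °C = 824.82 K.
T_C = 58 °C → 58 + 273.15 = 331.15 K.
By the Carnot theorem, η_max = 1 − T_C/T_H = 1 − 331.15/824.82 = 0.5985.
W_max = η_max · Q_H = 0.5985 × 372 = 222.6 kW.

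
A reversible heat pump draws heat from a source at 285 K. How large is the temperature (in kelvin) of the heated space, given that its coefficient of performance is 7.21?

T_H ≈ 331 K

COP_HP = T_H/(T_H − T_C) ⇒ T_H = T_C·COP_HP/(COP_HP − 1) = 285.00 × 7.21/(7.21 − 1) = 331 K.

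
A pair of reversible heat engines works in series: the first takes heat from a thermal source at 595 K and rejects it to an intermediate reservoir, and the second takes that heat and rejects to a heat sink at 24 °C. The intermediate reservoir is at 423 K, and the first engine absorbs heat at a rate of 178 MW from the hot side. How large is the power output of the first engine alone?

T_C = 24 °C → 24 + 273.15 = 297.15 K.
First-stage efficiency η₁ = 1 − T_m/T_H = 1 − 423.00/595.00 = 0.2891.
W₁ = η₁·Q_H = 0.2891 × 178 = 51.5 MW.

Ẇ₁ ≈ 51.5 MW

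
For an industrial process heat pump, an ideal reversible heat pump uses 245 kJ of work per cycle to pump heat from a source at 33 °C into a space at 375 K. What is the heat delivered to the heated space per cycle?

Q_H ≈ 1330 kJ

T_C = 33 °C → 33 + 273.15 = 306.15 K.
The Carnot heat-pump COP is COP_HP = T_H/(T_H − T_C) = 375.00/68.85 = 5.4466.
Q_H = COP_HP · W = 5.4466 × 245 = 1330 kJ.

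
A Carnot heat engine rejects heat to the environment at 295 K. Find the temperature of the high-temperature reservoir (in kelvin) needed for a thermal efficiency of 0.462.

From η = 1 − T_C/T_H, solving for T_H gives T_H = T_C/(1 − η) = 295.00/(1 − 0.462) = 548 K.

T_H ≈ 548 K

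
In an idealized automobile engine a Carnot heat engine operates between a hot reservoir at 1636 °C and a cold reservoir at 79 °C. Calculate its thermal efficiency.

T_H = 1636 °C → 1636 + 273.15 = 1909.15 K.
T_C = 79 °C → 79 + 273.15 = 352.15 K.
η_rev = 1 − T_C/T_H = 1 − 352.15/1909.15 = 0.816.

η ≈ 0.816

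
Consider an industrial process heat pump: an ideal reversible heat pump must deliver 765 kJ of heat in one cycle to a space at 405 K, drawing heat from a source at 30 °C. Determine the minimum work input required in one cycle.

T_C = 30 °C → 30 + 273.15 = 303.15 K.
The Carnot heat-pump COP is COP_HP = T_H/(T_H − T_C) = 405.00/101.85 = 3.9764.
W = Q_H/COP_HP = 765/3.9764 = 192 kJ.

W_in ≈ 192 kJ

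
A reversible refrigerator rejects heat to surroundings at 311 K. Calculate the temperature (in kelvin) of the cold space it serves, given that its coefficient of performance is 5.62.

T_C ≈ 264.0 K

COP_R = T_C/(T_H − T_C) ⇒ T_C = T_H·COP_R/(1 + COP_R) = 311.00 × 5.62/(1 + 5.62) = 264.0 K.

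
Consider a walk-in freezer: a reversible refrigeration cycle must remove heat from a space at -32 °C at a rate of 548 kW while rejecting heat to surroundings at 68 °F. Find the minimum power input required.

T_H = 68 °F → (68 − 32) × 5/9 = 20.00 °C = 293.15 K.
T_C = -32 °C → -32 + 273.15 = 241.15 K.
For a reversible refrigerator, COP_R = T_C/(T_H − T_C) = 241.15/52.00 = 4.6375.
W = Q_C/COP_R = 548/4.6375 = 118 kW.

Ẇ_in ≈ 118 kW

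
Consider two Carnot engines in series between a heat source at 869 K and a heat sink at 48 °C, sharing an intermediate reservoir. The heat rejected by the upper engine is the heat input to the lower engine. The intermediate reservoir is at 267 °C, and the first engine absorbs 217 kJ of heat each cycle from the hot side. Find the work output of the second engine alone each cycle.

T_C = 48 °C → 48 + 273.15 = 321.15 K.
T_m = 267 °C → 267 + 273.15 = 540.15 K.
Heat entering the second stage: Q_m = Q_H·(T_m/T_H) = 217 × 540.15/869.00 = 134.9 kJ.
Second-stage efficiency η₂ = 1 − T_C/T_m = 1 − 321.15/540.15 = 0.4054, so W₂ = η₂·Q_m = 54.69 kJ.

W₂ ≈ 54.69 kJ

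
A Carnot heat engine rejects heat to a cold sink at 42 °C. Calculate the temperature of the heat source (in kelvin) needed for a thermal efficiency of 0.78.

T_C = 42 °C → 42 + 273.15 = 315.15 K.
From η = 1 − T_C/T_H, solving for T_H gives T_H = T_C/(1 − η) = 315.15/(1 − 0.78) = 1432 K.

T_H ≈ 1432 K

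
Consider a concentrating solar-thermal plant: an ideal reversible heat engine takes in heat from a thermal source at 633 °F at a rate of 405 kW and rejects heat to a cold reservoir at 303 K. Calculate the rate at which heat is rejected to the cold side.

Q̇_C ≈ 202 kW

T_H = 633 °F → (633 − 32) × 5/9 = 333.89 °C = 607.04 K.
For a reversible engine, η = 1 − T_C/T_H = 1 − 303.00/607.04 = 0.5009.
For a reversible cycle Q_C/Q_H = T_C/T_H, so Q_C = 405 × 303.00/607.04 = 202 kW.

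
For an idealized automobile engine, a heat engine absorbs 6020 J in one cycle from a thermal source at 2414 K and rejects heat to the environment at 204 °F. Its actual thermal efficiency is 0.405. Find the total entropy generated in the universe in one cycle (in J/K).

ΔS_univ ≈ 7.22 J/K

T_C = 204 °F → (204 − 32) × 5/9 = 95.56 °C = 368.71 K.
W = η·Q_H = 0.405 × 6020 = 2438 J, so Q_C = Q_H − W = 3582 J.
Entropy balance on the reservoirs: −Q_H/T_H = -2.494 J/K, +Q_C/T_C = 9.715 J/K.
ΔS_univ = −Q_H/T_H + Q_C/T_C = 7.22 J/K (> 0, since η = 0.405 < η_Carnot = 0.847).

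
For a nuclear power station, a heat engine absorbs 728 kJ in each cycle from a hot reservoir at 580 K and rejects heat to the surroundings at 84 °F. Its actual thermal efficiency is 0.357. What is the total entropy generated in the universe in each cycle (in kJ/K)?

ΔS_univ ≈ 0.2946 kJ/K

T_C = 84 °F → (84 − 32) × 5/9 = 28.89 °C = 302.04 K.
W = η·Q_H = 0.357 × 728 = 259.9 kJ, so Q_C = Q_H − W = 468.1 kJ.
The hot reservoir loses entropy Q_H/T_H = 728/580.00 = 1.255 kJ/K; the cold reservoir gains Q_C/T_C = 468.1/302.04 = 1.550 kJ/K.
ΔS_univ = −Q_H/T_H + Q_C/T_C = 0.2946 kJ/K (> 0, since η = 0.357 < η_Carnot = 0.479).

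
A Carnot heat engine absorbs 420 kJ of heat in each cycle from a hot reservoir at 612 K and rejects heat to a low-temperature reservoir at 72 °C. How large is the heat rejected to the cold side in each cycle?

Q_C ≈ 237 kJ

T_C = 72 °C → 72 + 273.15 = 345.15 K.
The Carnot efficiency is η = 1 − T_C/T_H = 1 − 345.15/612.00 = 0.4360.
For a reversible cycle Q_C/Q_H = T_C/T_H, so Q_C = 420 × 345.15/612.00 = 237 kJ.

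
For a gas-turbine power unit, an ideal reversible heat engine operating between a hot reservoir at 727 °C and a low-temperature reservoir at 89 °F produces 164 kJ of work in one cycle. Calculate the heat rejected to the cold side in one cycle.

T_H = 727 °C → 727 + 273.15 = 1000.15 K.
T_C = 89 °F → (89 − 32) × 5/9 = 31.67 °C = 304.82 K.
The Carnot efficiency is η = 1 − T_C/T_H = 1 − 304.82/1000.15 = 0.6952.
Since Q_C/Q_H = T_C/T_H and Q_H = W/η, Q_C = W·T_C/(T_H − T_C) = 164 × 304.82/695.33 = 71.9 kJ.

Q_C ≈ 71.9 kJ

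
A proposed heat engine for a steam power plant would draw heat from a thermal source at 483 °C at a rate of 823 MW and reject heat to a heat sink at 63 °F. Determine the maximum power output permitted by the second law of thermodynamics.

Ẇ_max ≈ 507 MW

T_H = 483 °C → 483 + 273.15 = 756.15 K.
T_C = 63 °F → (63 − 32) × 5/9 = 17.22 °C = 290.37 K.
The upper bound on efficiency is η_max = 1 − T_C/T_H = 1 − 290.37/756.15 = 0.6160.
W_max = η_max · Q_H = 0.6160 × 823 = 507 MW.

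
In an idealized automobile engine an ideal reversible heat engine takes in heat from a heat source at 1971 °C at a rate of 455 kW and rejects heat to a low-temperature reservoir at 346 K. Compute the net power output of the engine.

T_H = 1971 °C → 1971 + 273.15 = 2244.15 K.
η_rev = 1 − T_C/T_H = 1 − 346.00/2244.15 = 0.8458.
W = η·Q_H = 0.8458 × 455 = 385 kW.

Ẇ ≈ 385 kW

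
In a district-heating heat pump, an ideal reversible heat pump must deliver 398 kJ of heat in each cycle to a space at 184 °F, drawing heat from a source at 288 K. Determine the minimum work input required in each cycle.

T_H = 184 °F → (184 − 32) × 5/9 = 84.44 °C = 357.59 K.
The Carnot heat-pump COP is COP_HP = T_H/(T_H − T_C) = 357.59/69.59 = 5.1383.
W = Q_H/COP_HP = 398/5.1383 = 77.46 kJ.

W_in ≈ 77.46 kJ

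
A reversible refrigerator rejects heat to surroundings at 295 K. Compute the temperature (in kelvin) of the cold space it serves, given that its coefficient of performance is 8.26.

T_C ≈ 263.1 K

COP_R = T_C/(T_H − T_C) ⇒ T_C = T_H·COP_R/(1 + COP_R) = 295.00 × 8.26/(1 + 8.26) = 263.1 K.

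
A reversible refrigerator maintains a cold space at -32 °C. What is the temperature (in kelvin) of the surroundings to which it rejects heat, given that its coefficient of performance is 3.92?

T_H ≈ 303 K

T_C = -32 °C → -32 + 273.15 = 241.15 K.
COP_R = T_C/(T_H − T_C) ⇒ T_H = T_C·(1 + 1/COP_R) = 241.15 × (1 + 1/3.92) = 303 K.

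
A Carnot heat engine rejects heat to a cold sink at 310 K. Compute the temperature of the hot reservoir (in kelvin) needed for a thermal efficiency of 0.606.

T_H ≈ 787 K

From η = 1 − T_C/T_H, solving for T_H gives T_H = T_C/(1 − η) = 310.00/(1 − 0.606) = 787 K.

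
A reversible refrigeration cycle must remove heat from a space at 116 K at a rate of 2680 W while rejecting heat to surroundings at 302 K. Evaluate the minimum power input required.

For a reversible refrigerator, COP_R = T_C/(T_H − T_C) = 116.00/186.00 = 0.6237.
W = Q_C/COP_R = 2680/0.6237 = 4300 W.

Ẇ_in ≈ 4300 W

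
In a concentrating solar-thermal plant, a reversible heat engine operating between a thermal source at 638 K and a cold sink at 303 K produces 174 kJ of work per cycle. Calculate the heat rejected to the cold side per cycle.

The Carnot efficiency is η = 1 − T_C/T_H = 1 − 303.00/638.00 = 0.5251.
Since Q_C/Q_H = T_C/T_H and Q_H = W/η, Q_C = W·T_C/(T_H − T_C) = 174 × 303.00/335.00 = 157 kJ.

Q_C ≈ 157 kJ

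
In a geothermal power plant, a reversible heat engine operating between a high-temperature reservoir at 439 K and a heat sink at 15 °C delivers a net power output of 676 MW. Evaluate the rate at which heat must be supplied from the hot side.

Q̇_H ≈ 1970 MW

T_C = 15 °C → 15 + 273.15 = 288.15 K.
Since the cycle is reversible, η = 1 − T_C/T_H = 1 − 288.15/439.00 = 0.3436.
Q_H = W/η = 676/0.3436 = 1970 MW.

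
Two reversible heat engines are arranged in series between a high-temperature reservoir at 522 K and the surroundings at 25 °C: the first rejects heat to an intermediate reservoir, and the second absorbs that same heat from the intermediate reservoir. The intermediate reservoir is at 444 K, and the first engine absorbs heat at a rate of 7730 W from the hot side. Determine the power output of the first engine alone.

T_C = 25 °C → 25 + 273.15 = 298.15 K.
First-stage efficiency η₁ = 1 − T_m/T_H = 1 − 444.00/522.00 = 0.1494.
W₁ = η₁·Q_H = 0.1494 × 7730 = 1160 W.

Ẇ₁ ≈ 1160 W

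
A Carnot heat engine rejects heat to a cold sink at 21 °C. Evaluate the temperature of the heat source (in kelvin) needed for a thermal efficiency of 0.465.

T_C = 21 °C → 21 + 273.15 = 294.15 K.
From η = 1 − T_C/T_H, solving for T_H gives T_H = T_C/(1 − η) = 294.15/(1 − 0.465) = 549.8 K.

T_H ≈ 549.8 K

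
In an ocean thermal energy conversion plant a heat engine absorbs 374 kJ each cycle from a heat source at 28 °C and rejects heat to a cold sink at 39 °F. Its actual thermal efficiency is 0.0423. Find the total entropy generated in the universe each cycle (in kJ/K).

T_H = 28 °C → 28 + 273.15 = 301.15 K.
T_C = 39 °F → (39 − 32) × 5/9 = 3.89 °C = 277.04 K.
W = η·Q_H = 0.0423 × 374 = 15.82 kJ, so Q_C = Q_H − W = 358.2 kJ.
Entropy balance on the reservoirs: −Q_H/T_H = -1.242 kJ/K, +Q_C/T_C = 1.293 kJ/K.
ΔS_univ = −Q_H/T_H + Q_C/T_C = 0.05098 kJ/K (> 0, since η = 0.0423 < η_Carnot = 0.080).

ΔS_univ ≈ 0.05098 kJ/K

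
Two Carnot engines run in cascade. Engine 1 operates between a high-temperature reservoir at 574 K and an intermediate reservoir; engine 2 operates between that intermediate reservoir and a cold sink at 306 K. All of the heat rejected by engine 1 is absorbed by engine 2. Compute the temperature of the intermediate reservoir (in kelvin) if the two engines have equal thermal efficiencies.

Equal efficiencies require 1 − T_m/T_H = 1 − T_C/T_m, i.e. T_m/T_H = T_C/T_m, so T_m = √(T_H·T_C) = √(574.00 × 306.00) = 419 K.

T_m ≈ 419 K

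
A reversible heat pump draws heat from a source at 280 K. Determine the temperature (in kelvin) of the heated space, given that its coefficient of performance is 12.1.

T_H ≈ 305 K

COP_HP = T_H/(T_H − T_C) ⇒ T_H = T_C·COP_HP/(COP_HP − 1) = 280.00 × 12.1/(12.1 − 1) = 305 K.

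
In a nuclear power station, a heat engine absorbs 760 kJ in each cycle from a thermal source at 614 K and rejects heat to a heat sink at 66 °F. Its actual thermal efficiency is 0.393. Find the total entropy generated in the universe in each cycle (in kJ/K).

ΔS_univ ≈ 0.342 kJ/K

T_C = 66 °F → (66 − 32) × 5/9 = 18.89 °C = 292.04 K.
W = η·Q_H = 0.393 × 760 = 298.7 kJ, so Q_C = Q_H − W = 461.3 kJ.
The hot reservoir loses entropy Q_H/T_H = 760/614.00 = 1.238 kJ/K; the cold reservoir gains Q_C/T_C = 461.3/292.04 = 1.580 kJ/K.
ΔS_univ = −Q_H/T_H + Q_C/T_C = 0.342 kJ/K (> 0, since η = 0.393 < η_Carnot = 0.524).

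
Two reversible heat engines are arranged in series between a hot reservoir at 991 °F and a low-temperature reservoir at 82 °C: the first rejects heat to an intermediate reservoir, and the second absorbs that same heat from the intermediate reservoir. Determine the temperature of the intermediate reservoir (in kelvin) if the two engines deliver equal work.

T_m ≈ 581 K

T_H = 991 °F → (991 − 32) × 5/9 = 532.78 °C = 805.93 K.
T_C = 82 °C → 82 + 273.15 = 355.15 K.
For reversible stages Q_m = Q_H·(T_m/T_H). Setting W₁ = Q_H(1 − T_m/T_H) equal to W₂ = Q_m(1 − T_C/T_m) = Q_H·(T_m − T_C)/T_H gives T_H − T_m = T_m − T_C, so T_m = (T_H + T_C)/2 = (805.93 + 355.15)/2 = 581 K.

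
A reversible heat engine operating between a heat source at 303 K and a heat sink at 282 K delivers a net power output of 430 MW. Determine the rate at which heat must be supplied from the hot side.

η_rev = 1 − T_C/T_H = 1 − 282.00/303.00 = 0.0693.
Q_H = W/η = 430/0.0693 = 6200 MW.

Q̇_H ≈ 6200 MW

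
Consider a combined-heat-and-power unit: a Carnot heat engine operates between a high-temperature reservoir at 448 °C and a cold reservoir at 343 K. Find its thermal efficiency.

T_H = 448 °C → 448 + 273.15 = 721.15 K.
Since the cycle is reversible, η = 1 − T_C/T_H = 1 − 343.00/721.15 = 0.524.

η ≈ 0.524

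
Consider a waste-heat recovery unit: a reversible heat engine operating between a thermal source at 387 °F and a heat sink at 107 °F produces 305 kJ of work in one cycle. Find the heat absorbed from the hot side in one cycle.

Q_H ≈ 922 kJ

T_H = 387 °F → (387 − 32) × 5/9 = 197.22 °C = 470.37 K.
T_C = 107 °F → (107 − 32) × 5/9 = 41.67 °C = 314.82 K.
Carnot efficiency: η = 1 − T_C/T_H = 1 − 314.82/470.37 = 0.3307.
Q_H = W/η = 305/0.3307 = 922 kJ.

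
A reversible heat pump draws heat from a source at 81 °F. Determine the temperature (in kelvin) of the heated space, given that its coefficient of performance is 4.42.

T_C = 81 °F → (81 − 32) × 5/9 = 27.22 °C = 300.37 K.
COP_HP = T_H/(T_H − T_C) ⇒ T_H = T_C·COP_HP/(COP_HP − 1) = 300.37 × 4.42/(4.42 − 1) = 388.2 K.

T_H ≈ 388.2 K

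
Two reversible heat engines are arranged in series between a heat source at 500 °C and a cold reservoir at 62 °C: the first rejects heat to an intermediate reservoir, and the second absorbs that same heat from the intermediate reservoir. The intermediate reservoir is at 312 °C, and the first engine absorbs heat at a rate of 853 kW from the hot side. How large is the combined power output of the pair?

T_H = 500 °C → 500 + 273.15 = 773.15 K.
T_C = 62 °C → 62 + 273.15 = 335.15 K.
Two reversible stages in series are equivalent to a single Carnot engine between T_H and T_C, so η_total = 1 − T_C/T_H = 1 − 335.15/773.15 = 0.5665.
W_total = η_total · Q_H = 0.5665 × 853 = 483 kW.

Ẇ_total ≈ 483 kW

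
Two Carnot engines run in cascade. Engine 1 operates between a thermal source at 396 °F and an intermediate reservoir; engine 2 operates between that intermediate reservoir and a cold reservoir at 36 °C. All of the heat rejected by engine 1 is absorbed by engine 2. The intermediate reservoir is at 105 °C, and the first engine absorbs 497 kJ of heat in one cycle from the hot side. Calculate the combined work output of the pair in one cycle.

W_total ≈ 174 kJ

T_H = 396 °F → (396 − 32) × 5/9 = 202.22 °C = 475.37 K.
T_C = 36 °C → 36 + 273.15 = 309.15 K.
Two reversible stages in series are equivalent to a single Carnot engine between T_H and T_C, so η_total = 1 − T_C/T_H = 1 − 309.15/475.37 = 0.3497.
W_total = η_total · Q_H = 0.3497 × 497 = 174 kJ.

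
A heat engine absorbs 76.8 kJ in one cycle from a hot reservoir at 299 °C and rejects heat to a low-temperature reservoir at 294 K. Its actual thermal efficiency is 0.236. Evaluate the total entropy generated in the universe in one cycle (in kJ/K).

T_H = 299 °C → 299 + 273.15 = 572.15 K.
W = η·Q_H = 0.236 × 76.8 = 18.12 kJ, so Q_C = Q_H − W = 58.68 kJ.
Entropy balance on the reservoirs: −Q_H/T_H = -0.1342 kJ/K, +Q_C/T_C = 0.1996 kJ/K.
ΔS_univ = −Q_H/T_H + Q_C/T_C = 0.0653 kJ/K (> 0, since η = 0.236 < η_Carnot = 0.486).

ΔS_univ ≈ 0.0653 kJ/K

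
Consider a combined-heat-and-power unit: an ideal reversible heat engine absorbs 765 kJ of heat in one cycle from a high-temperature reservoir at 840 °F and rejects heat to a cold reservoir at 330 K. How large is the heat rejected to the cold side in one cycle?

Q_C ≈ 350 kJ

T_H = 840 °F → (840 − 32) × 5/9 = 448.89 °C = 722.04 K.
Since the cycle is reversible, η = 1 − T_C/T_H = 1 − 330.00/722.04 = 0.5430.
For a reversible cycle Q_C/Q_H = T_C/T_H, so Q_C = 765 × 330.00/722.04 = 350 kJ.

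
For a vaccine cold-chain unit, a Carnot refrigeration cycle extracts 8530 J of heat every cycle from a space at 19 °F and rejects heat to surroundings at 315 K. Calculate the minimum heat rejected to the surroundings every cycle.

Q_H ≈ 10100 J

T_C = 19 °F → (19 − 32) × 5/9 = -7.22 °C = 265.93 K.
For a reversible cycle Q_H/Q_C = T_H/T_C, so Q_H = Q_C·T_H/T_C = 8530 × 315.00/265.93 = 10100 J.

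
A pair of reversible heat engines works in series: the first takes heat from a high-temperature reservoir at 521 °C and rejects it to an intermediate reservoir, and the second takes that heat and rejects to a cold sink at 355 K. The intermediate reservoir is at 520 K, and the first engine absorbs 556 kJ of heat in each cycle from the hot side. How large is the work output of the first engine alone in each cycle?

W₁ ≈ 191.9 kJ

T_H = 521 °C → 521 + 273.15 = 794.15 K.
First-stage efficiency η₁ = 1 − T_m/T_H = 1 − 520.00/794.15 = 0.3452.
W₁ = η₁·Q_H = 0.3452 × 556 = 191.9 kJ.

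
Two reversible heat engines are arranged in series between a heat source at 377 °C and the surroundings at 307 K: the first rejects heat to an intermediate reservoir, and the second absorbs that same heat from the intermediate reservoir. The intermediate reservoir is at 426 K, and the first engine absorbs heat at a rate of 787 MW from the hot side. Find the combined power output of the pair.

Ẇ_total ≈ 415 MW

T_H = 377 °C → 377 + 273.15 = 650.15 K.
Two reversible stages in series are equivalent to a single Carnot engine between T_H and T_C, so η_total = 1 − T_C/T_H = 1 − 307.00/650.15 = 0.5278.
W_total = η_total · Q_H = 0.5278 × 787 = 415 MW.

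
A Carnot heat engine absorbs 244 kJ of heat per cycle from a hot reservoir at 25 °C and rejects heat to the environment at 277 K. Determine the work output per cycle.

W ≈ 17.3 kJ

T_H = 25 °C → 25 + 273.15 = 298.15 K.
Since the cycle is reversible, η = 1 − T_C/T_H = 1 − 277.00/298.15 = 0.0709.
W = η·Q_H = 0.0709 × 244 = 17.3 kJ.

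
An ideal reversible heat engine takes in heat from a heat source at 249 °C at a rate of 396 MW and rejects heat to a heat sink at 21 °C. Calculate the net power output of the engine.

T_H = 249 °C → 249 + 273.15 = 522.15 K.
T_C = 21 °C → 21 + 273.15 = 294.15 K.
For a reversible engine, η = 1 − T_C/T_H = 1 − 294.15/522.15 = 0.4367.
W = η·Q_H = 0.4367 × 396 = 172.9 MW.

Ẇ ≈ 172.9 MW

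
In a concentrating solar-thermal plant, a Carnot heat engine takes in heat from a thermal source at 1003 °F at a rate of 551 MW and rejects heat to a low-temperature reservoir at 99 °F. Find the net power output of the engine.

T_H = 1003 °F → (1003 − 32) × 5/9 = 539.44 °C = 812.59 K.
T_C = 99 °F → (99 − 32) × 5/9 = 37.22 °C = 310.37 K.
η_rev = 1 − T_C/T_H = 1 − 310.37/812.59 = 0.6180.
W = η·Q_H = 0.6180 × 551 = 341 MW.

Ẇ ≈ 341 MW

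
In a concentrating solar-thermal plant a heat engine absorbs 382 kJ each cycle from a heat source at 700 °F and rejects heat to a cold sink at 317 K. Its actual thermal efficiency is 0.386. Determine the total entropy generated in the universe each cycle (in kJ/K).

T_H = 700 °F → (700 − 32) × 5/9 = 371.11 °C = 644.26 K.
W = η·Q_H = 0.386 × 382 = 147.5 kJ, so Q_C = Q_H − W = 234.5 kJ.
Reservoir entropy changes: ΔS_H = −Q_H/T_H = −382/644.26 = -0.5929 kJ/K and ΔS_C = +Q_C/T_C = 234.5/317.00 = 0.7399 kJ/K.
ΔS_univ = −Q_H/T_H + Q_C/T_C = 0.1470 kJ/K (> 0, since η = 0.386 < η_Carnot = 0.508).

ΔS_univ ≈ 0.1470 kJ/K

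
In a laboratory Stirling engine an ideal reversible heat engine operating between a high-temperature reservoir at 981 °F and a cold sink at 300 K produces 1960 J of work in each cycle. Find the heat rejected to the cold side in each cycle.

T_H = 981 °F → (981 − 32) × 5/9 = 527.22 °C = 800.37 K.
Since the cycle is reversible, η = 1 − T_C/T_H = 1 − 300.00/800.37 = 0.6252.
Since Q_C/Q_H = T_C/T_H and Q_H = W/η, Q_C = W·T_C/(T_H − T_C) = 1960 × 300.00/500.37 = 1180 J.

Q_C ≈ 1180 J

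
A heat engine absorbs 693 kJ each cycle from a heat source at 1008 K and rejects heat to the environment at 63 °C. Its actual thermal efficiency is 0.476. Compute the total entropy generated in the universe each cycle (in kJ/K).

T_C = 63 °C → 63 + 273.15 = 336.15 K.
W = η·Q_H = 0.476 × 693 = 329.9 kJ, so Q_C = Q_H − W = 363.1 kJ.
Entropy balance on the reservoirs: −Q_H/T_H = -0.6875 kJ/K, +Q_C/T_C = 1.080 kJ/K.
ΔS_univ = −Q_H/T_H + Q_C/T_C = 0.3928 kJ/K (> 0, since η = 0.476 < η_Carnot = 0.667).

ΔS_univ ≈ 0.3928 kJ/K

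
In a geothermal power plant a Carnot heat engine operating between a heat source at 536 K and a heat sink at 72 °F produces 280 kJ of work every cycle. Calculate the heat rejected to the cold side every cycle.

T_C = 72 °F → (72 − 32) × 5/9 = 22.22 °C = 295.37 K.
Since the cycle is reversible, η = 1 − T_C/T_H = 1 − 295.37/536.00 = 0.4489.
Since Q_C/Q_H = T_C/T_H and Q_H = W/η, Q_C = W·T_C/(T_H − T_C) = 280 × 295.37/240.63 = 344 kJ.

Q_C ≈ 344 kJ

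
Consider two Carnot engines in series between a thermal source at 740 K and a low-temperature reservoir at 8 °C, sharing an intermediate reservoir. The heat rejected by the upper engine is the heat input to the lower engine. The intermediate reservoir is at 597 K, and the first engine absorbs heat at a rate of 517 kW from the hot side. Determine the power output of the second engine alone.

T_C = 8 °C → 8 + 273.15 = 281.15 K.
Heat entering the second stage: Q_m = Q_H·(T_m/T_H) = 517 × 597.00/740.00 = 417 kW.
Second-stage efficiency η₂ = 1 − T_C/T_m = 1 − 281.15/597.00 = 0.5291, so W₂ = η₂·Q_m = 221 kW.

Ẇ₂ ≈ 221 kW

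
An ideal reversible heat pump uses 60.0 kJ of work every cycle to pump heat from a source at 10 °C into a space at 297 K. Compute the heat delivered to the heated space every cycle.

T_C = 10 °C → 10 + 273.15 = 283.15 K.
COP_HP = T_H/(T_H − T_C) = 297.00/13.85 = 21.4440.
Q_H = COP_HP · W = 21.4440 × 60.0 = 1290 kJ.

Q_H ≈ 1290 kJ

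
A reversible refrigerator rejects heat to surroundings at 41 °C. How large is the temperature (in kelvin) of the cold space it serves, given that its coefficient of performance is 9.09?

T_H = 41 °C → 41 + 273.15 = 314.15 K.
COP_R = T_C/(T_H − T_C) ⇒ T_C = T_H·COP_R/(1 + COP_R) = 314.15 × 9.09/(1 + 9.09) = 283 K.

T_C ≈ 283 K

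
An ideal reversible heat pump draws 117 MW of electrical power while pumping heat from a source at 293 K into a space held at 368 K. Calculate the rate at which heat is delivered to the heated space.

Q̇_H ≈ 574.1 MW

For a reversible heat pump, COP_HP = T_H/(T_H − T_C) = 368.00/75.00 = 4.9067.
Q_H = COP_HP · W = 4.9067 × 117 = 574.1 MW.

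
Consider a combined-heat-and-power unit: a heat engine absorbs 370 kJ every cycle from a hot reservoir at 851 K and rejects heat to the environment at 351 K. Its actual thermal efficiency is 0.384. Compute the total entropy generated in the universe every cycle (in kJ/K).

W = η·Q_H = 0.384 × 370 = 142.1 kJ, so Q_C = Q_H − W = 227.9 kJ.
Entropy balance on the reservoirs: −Q_H/T_H = -0.4348 kJ/K, +Q_C/T_C = 0.6493 kJ/K.
ΔS_univ = −Q_H/T_H + Q_C/T_C = 0.2146 kJ/K (> 0, since η = 0.384 < η_Carnot = 0.588).

ΔS_univ ≈ 0.2146 kJ/K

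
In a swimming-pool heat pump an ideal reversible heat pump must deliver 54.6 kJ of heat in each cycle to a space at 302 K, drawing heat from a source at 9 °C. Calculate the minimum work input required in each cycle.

T_C = 9 °C → 9 + 273.15 = 282.15 K.
For a reversible heat pump, COP_HP = T_H/(T_H − T_C) = 302.00/19.85 = 15.2141.
W = Q_H/COP_HP = 54.6/15.2141 = 3.59 kJ.

W_in ≈ 3.59 kJ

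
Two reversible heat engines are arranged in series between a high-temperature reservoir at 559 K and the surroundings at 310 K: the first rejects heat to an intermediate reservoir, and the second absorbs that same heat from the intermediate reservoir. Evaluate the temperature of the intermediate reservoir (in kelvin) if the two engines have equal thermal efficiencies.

Equal efficiencies require 1 − T_m/T_H = 1 − T_C/T_m, i.e. T_m/T_H = T_C/T_m, so T_m = √(T_H·T_C) = √(559.00 × 310.00) = 416.3 K.

T_m ≈ 416.3 K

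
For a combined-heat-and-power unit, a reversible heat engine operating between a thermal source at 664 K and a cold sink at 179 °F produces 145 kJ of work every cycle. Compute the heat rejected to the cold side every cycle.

T_C = 179 °F → (179 − 32) × 5/9 = 81.67 °C = 354.82 K.
η_rev = 1 − T_C/T_H = 1 − 354.82/664.00 = 0.4656.
Since Q_C/Q_H = T_C/T_H and Q_H = W/η, Q_C = W·T_C/(T_H − T_C) = 145 × 354.82/309.18 = 166.4 kJ.

Q_C ≈ 166.4 kJ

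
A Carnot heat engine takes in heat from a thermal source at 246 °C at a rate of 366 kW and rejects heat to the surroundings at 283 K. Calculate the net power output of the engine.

T_H = 246 °C → 246 + 273.15 = 519.15 K.
The Carnot efficiency is η = 1 − T_C/T_H = 1 − 283.00/519.15 = 0.4549.
W = η·Q_H = 0.4549 × 366 = 166 kW.

Ẇ ≈ 166 kW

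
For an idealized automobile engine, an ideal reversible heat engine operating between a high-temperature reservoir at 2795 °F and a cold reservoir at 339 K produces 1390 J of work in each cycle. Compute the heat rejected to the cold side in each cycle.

Q_C ≈ 321 J

T_H = 2795 °F → (2795 − 32) × 5/9 = 1535.00 °C = 1808.15 K.
Carnot efficiency: η = 1 − T_C/T_H = 1 − 339.00/1808.15 = 0.8125.
Since Q_C/Q_H = T_C/T_H and Q_H = W/η, Q_C = W·T_C/(T_H − T_C) = 1390 × 339.00/1469.15 = 321 J.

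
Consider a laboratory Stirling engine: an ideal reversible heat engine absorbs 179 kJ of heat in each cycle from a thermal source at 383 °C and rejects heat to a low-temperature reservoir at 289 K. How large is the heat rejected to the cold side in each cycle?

T_H = 383 °C → 383 + 273.15 = 656.15 K.
Carnot efficiency: η = 1 − T_C/T_H = 1 − 289.00/656.15 = 0.5596.
For a reversible cycle Q_C/Q_H = T_C/T_H, so Q_C = 179 × 289.00/656.15 = 78.8 kJ.

Q_C ≈ 78.8 kJ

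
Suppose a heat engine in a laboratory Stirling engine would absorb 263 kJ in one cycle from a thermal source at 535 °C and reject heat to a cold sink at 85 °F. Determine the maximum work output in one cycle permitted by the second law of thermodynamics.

T_H = 535 °C → 535 + 273.15 = 808.15 K.
T_C = 85 °F → (85 − 32) × 5/9 = 29.44 °C = 302.59 K.
No engine can exceed the Carnot limit: η_max = 1 − T_C/T_H = 1 − 302.59/808.15 = 0.6256.
W_max = η_max · Q_H = 0.6256 × 263 = 164.5 kJ.

W_max ≈ 164.5 kJ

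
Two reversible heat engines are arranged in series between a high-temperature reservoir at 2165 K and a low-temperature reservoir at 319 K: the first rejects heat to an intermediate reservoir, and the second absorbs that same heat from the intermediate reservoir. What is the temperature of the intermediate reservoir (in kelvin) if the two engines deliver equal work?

For reversible stages Q_m = Q_H·(T_m/T_H). Setting W₁ = Q_H(1 − T_m/T_H) equal to W₂ = Q_m(1 − T_C/T_m) = Q_H·(T_m − T_C)/T_H gives T_H − T_m = T_m − T_C, so T_m = (T_H + T_C)/2 = (2165.00 + 319.00)/2 = 1242 K.

T_m ≈ 1242 K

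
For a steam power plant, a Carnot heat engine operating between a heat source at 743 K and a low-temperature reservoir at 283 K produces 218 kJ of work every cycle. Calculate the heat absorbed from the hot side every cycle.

Carnot efficiency: η = 1 − T_C/T_H = 1 − 283.00/743.00 = 0.6191.
Q_H = W/η = 218/0.6191 = 352 kJ.

Q_H ≈ 352 kJ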